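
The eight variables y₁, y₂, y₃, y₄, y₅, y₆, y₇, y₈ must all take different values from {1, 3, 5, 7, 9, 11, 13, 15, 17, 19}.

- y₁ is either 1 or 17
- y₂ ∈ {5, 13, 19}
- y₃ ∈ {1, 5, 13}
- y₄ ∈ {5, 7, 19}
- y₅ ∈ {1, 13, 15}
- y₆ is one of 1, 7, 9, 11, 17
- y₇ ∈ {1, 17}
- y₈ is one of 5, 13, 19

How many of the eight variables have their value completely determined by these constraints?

y₁ and y₇ share exactly the 2 values {1, 17}; by pigeonhole those values go to them, so strike 1, 17 from y₃, y₅, y₆.
y₂, y₃, y₈ between them cover only {5, 13, 19} — a naked triple. Remove those values from y₄, y₅.
y₄'s domain is down to {7}, so y₄ = 7. Eliminate 7 elsewhere: y₆.
That leaves y₅ = 15.
Determined: y₄=7, y₅=15. The other variables each still have more than one consistent value. That makes 2.

2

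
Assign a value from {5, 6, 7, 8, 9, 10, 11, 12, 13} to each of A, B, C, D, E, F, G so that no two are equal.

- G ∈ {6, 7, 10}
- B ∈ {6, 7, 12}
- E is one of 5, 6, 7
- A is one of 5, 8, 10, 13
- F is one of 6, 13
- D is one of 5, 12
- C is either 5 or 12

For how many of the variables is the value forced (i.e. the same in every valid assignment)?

3

Among the 7 variables, 8 fits only A (and all 7 values in {5, 6, 7, 8, 10, 12, 13} must be used), so A = 8.
The 6 still-open variables together cover exactly {5, 6, 7, 10, 12, 13} — 6 values for 6 variables — and 10 appears only in G's list, so G = 10.
The 5 still-open variables draw from only 5 values {5, 6, 7, 12, 13}, so each is used; only F can be 13, hence F = 13.
C and D between them cover only {5, 12} — a naked pair. Remove those values from B, E.
Determined: A=8, F=13, G=10. The other variables each still have more than one consistent value. That makes 3.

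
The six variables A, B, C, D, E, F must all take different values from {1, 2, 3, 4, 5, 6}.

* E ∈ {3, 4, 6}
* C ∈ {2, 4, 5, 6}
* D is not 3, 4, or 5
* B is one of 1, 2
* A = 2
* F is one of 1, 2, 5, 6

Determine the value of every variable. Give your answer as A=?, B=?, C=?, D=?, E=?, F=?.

A's domain is down to {2}, so A = 2. So B, C, D, F can't be 2.
That leaves B = 1. Remove 1 from D, F.
D has just one choice, so D = 6. Remove 6 from C, E, F.
F's domain is down to {5}, so F = 5. Strike 5 from C.
C must be 4 (only option left). Remove 4 from E.
E has just one choice, so E = 3.

A=2, B=1, C=4, D=6, E=3, F=5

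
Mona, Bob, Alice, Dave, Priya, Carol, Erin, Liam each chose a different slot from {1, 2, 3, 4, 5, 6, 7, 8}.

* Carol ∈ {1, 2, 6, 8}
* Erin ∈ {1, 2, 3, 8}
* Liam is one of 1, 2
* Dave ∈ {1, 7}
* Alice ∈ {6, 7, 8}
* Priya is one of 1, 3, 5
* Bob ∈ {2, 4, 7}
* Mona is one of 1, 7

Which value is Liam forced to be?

The 8 variables draw from only 8 values {1, 2, 3, 4, 5, 6, 7, 8}, so each is used; only Bob can be 4, hence Bob = 4.
The 7 still-open variables draw from only 7 values {1, 2, 3, 5, 6, 7, 8}, so each is used; only Priya can be 5, hence Priya = 5.
The 6 still-open variables together cover exactly {1, 2, 3, 6, 7, 8} — 6 values for 6 variables — and 3 appears only in Erin's list, so Erin = 3.
Mona and Dave between them cover only {1, 7} — a naked pair. Remove those values from Alice, Carol, Liam.
So Liam = 2.

2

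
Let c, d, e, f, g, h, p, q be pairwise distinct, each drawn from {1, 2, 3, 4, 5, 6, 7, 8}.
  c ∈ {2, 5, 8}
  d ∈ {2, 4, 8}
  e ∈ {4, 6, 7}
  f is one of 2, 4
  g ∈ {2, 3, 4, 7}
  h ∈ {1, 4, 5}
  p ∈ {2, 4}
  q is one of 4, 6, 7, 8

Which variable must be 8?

The 8 variables draw from only 8 values {1, 2, 3, 4, 5, 6, 7, 8}, so each is used; only h can be 1, hence h = 1.
Among the 7 still-open variables, 3 fits only g (and all 7 values in {2, 3, 4, 5, 6, 7, 8} must be used), so g = 3.
Among the 6 still-open variables, 5 fits only c (and all 6 values in {2, 4, 5, 6, 7, 8} must be used), so c = 5.
f and p between them cover only {2, 4} — a naked pair. Remove those values from d, e, q.
So 8 goes to d.

d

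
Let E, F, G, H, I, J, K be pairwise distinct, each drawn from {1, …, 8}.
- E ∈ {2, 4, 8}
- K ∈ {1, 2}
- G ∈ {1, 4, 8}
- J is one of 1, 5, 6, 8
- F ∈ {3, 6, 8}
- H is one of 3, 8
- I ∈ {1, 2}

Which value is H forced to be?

3

Among the 7 variables, 5 fits only J (and all 7 values in {1, 2, 3, 4, 5, 6, 8} must be used), so J = 5.
Among the 6 still-open variables, 6 fits only F (and all 6 values in {1, 2, 3, 4, 6, 8} must be used), so F = 6.
Among the 5 still-open variables, 3 fits only H (and all 5 values in {1, 2, 3, 4, 8} must be used), so H = 3.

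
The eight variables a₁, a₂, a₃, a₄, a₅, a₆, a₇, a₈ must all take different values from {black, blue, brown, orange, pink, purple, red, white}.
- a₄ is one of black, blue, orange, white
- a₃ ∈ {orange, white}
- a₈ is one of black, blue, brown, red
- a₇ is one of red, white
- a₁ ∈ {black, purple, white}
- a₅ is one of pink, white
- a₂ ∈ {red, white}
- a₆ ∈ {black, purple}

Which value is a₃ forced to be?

orange

The 8 variables draw from only 8 values {black, blue, brown, orange, pink, purple, red, white}, so each is used; only a₈ can be brown, hence a₈ = brown.
Among the 7 still-open variables, blue fits only a₄ (and all 7 values in {black, blue, orange, pink, purple, red, white} must be used), so a₄ = blue.
Among the 6 still-open variables, orange fits only a₃ (and all 6 values in {black, orange, pink, purple, red, white} must be used), so a₃ = orange.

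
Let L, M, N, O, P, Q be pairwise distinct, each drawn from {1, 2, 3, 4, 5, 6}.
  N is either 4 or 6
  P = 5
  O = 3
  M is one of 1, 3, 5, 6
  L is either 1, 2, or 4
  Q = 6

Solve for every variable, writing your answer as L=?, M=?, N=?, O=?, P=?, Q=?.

O has just one choice, so O = 3. Eliminate 3 elsewhere: M.
P has just one choice, so P = 5. So M can't be 5.
Q has just one choice, so Q = 6. Eliminate 6 elsewhere: M, N.
M must be 1 (only option left). Remove 1 from L.
That leaves N = 4. Eliminate 4 elsewhere: L.
L has just one choice, so L = 2.

L=2, M=1, N=4, O=3, P=5, Q=6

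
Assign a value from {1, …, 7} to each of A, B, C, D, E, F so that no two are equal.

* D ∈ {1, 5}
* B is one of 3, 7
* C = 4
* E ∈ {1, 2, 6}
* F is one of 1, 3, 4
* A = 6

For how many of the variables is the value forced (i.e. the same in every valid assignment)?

2

A has just one choice, so A = 6. Eliminate 6 elsewhere: E.
C's domain is down to {4}, so C = 4. So F can't be 4.
Determined: A=6, C=4. The other variables each still have more than one consistent value. That makes 2.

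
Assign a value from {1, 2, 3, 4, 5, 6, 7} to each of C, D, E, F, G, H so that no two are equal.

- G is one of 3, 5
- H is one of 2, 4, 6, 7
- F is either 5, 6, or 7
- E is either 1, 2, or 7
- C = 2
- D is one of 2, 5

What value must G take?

C's domain is down to {2}, so C = 2. Eliminate 2 elsewhere: D, E, H.
D has just one choice, so D = 5. Eliminate 5 elsewhere: F, G.
So G = 3.

3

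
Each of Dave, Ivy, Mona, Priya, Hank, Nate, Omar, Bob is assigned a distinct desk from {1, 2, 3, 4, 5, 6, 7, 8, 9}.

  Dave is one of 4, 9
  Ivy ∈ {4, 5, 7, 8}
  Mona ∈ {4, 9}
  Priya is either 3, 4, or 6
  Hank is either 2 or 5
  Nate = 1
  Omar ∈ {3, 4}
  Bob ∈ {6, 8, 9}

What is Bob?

8

Nate must be 1 (only option left).
Dave and Mona between them cover only {4, 9} — a naked pair. Remove those values from Ivy, Priya, Omar, Bob.
Omar has just one choice, so Omar = 3. Eliminate 3 elsewhere: Priya.
Priya's domain is down to {6}, so Priya = 6. So Bob can't be 6.
So Bob = 8.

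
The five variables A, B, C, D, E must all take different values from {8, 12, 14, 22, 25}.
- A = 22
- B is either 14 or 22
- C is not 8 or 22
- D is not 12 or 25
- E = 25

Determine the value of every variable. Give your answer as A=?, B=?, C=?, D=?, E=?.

A's domain is down to {22}, so A = 22. So B, D can't be 22.
B's domain is down to {14}, so B = 14. So C, D can't be 14.
D must be 8 (only option left).
E must be 25 (only option left). Eliminate 25 elsewhere: C.
That leaves C = 12.

A=22, B=14, C=12, D=8, E=25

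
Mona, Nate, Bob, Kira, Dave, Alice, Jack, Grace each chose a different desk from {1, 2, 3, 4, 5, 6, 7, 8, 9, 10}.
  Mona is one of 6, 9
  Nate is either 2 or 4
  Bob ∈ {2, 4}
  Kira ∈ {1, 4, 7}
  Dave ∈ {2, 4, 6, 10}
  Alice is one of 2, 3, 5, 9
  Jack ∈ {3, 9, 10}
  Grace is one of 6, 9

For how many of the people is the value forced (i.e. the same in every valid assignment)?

3

The 2 variables Mona and Grace are confined to {6, 9}, which locks those values in; drop them from Dave, Alice, Jack.
Nate and Bob share exactly the 2 values {2, 4}; by pigeonhole those values go to them, so strike 2, 4 from Kira, Dave, Alice.
That leaves Dave = 10. So Jack can't be 10.
Jack's domain is down to {3}, so Jack = 3. Strike 3 from Alice.
That leaves Alice = 5.
Determined: Dave=10, Alice=5, Jack=3. The other people each still have more than one consistent value. That makes 3.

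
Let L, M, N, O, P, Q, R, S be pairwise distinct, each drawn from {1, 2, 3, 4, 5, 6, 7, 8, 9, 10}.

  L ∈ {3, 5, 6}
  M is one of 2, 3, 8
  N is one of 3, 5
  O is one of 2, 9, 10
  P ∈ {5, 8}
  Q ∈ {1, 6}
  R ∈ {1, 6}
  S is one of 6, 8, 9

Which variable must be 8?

P

The 8 variables draw from only 8 values {1, 2, 3, 5, 6, 8, 9, 10}, so each is used; only O can be 10, hence O = 10.
The 7 still-open variables together cover exactly {1, 2, 3, 5, 6, 8, 9} — 7 values for 7 variables — and 2 appears only in M's list, so M = 2.
The 6 still-open variables together cover exactly {1, 3, 5, 6, 8, 9} — 6 values for 6 variables — and 9 appears only in S's list, so S = 9.
The 5 still-open variables draw from only 5 values {1, 3, 5, 6, 8}, so each is used; only P can be 8, hence P = 8.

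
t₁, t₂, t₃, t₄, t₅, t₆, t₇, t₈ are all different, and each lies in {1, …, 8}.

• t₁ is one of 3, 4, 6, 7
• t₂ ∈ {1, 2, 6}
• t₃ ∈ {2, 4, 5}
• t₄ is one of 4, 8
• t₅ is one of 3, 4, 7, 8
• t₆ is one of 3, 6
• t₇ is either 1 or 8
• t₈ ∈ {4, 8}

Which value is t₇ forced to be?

1

The 8 variables draw from only 8 values {1, 2, 3, 4, 5, 6, 7, 8}, so each is used; only t₃ can be 5, hence t₃ = 5.
The 7 still-open variables together cover exactly {1, 2, 3, 4, 6, 7, 8} — 7 values for 7 variables — and 2 appears only in t₂'s list, so t₂ = 2.
The 6 still-open variables together cover exactly {1, 3, 4, 6, 7, 8} — 6 values for 6 variables — and 1 appears only in t₇'s list, so t₇ = 1.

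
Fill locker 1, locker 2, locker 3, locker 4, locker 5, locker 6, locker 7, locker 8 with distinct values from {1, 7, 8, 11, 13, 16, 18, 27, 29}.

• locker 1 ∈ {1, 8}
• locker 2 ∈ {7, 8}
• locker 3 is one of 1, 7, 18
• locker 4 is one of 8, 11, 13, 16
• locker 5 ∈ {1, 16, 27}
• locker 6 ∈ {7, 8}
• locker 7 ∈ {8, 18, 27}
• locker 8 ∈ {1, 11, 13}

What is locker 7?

27

locker 2 and locker 6 share exactly the 2 values {7, 8}; by pigeonhole those values go to them, so strike 7, 8 from locker 1, locker 3, locker 4, locker 7.
locker 1's domain is down to {1}, so locker 1 = 1. Remove 1 from locker 3, locker 5, locker 8.
locker 3 has just one choice, so locker 3 = 18. Strike 18 from locker 7.
So locker 7 = 27.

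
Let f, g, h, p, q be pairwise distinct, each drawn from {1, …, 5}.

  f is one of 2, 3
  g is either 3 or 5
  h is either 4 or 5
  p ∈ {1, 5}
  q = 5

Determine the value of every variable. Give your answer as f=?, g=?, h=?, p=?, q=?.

f=2, g=3, h=4, p=1, q=5

q must be 5 (only option left). So g, h, p can't be 5.
That leaves g = 3. Remove 3 from f.
h must be 4 (only option left).
p must be 1 (only option left).
f has just one choice, so f = 2.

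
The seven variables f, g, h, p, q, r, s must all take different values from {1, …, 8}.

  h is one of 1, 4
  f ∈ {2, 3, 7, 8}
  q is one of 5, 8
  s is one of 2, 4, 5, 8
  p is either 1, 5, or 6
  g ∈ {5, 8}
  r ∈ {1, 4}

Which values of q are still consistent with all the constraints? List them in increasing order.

5, 8

g and q between them cover only {5, 8} — a naked pair. Remove those values from f, p, s.
The 2 variables h and r are confined to {1, 4}, which locks those values in; drop them from p, s.
p's domain is down to {6}, so p = 6.
s has just one choice, so s = 2. Remove 2 from f.
No further eliminations apply; q can still be any of 5, 8.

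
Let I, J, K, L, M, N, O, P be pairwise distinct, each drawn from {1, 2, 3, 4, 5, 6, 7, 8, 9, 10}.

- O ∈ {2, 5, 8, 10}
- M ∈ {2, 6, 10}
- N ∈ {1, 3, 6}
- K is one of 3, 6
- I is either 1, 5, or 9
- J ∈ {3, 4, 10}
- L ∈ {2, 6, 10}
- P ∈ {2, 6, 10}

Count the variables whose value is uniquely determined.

3

The 3 variables L, M, P are confined to {2, 6, 10}, which locks those values in; drop them from J, K, N, O.
K's domain is down to {3}, so K = 3. Strike 3 from J, N.
N's domain is down to {1}, so N = 1. So I can't be 1.
J has just one choice, so J = 4.
Determined: J=4, K=3, N=1. The other variables each still have more than one consistent value. That makes 3.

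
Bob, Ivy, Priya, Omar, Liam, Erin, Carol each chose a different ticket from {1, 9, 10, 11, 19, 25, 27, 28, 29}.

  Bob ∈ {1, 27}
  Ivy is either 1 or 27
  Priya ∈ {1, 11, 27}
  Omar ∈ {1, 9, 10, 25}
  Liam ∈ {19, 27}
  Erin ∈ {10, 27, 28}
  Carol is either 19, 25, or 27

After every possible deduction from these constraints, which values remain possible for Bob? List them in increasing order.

The 2 variables Bob and Ivy are confined to {1, 27}, which locks those values in; drop them from Priya, Omar, Liam, Erin, Carol.
Priya's domain is down to {11}, so Priya = 11.
Liam must be 19 (only option left). So Carol can't be 19.
Carol's domain is down to {25}, so Carol = 25. Strike 25 from Omar.
No further eliminations apply; Bob can still be any of 1, 27.

1, 27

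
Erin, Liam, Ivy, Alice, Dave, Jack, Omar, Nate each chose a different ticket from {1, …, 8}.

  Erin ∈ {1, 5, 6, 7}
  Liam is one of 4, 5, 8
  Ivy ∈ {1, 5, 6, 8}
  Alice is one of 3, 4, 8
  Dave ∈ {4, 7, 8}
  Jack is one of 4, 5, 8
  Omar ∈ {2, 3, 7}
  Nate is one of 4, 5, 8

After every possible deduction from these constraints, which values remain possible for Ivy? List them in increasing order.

The 8 variables together cover exactly {1, 2, 3, 4, 5, 6, 7, 8} — 8 values for 8 variables — and 2 appears only in Omar's list, so Omar = 2.
Among the 7 still-open variables, 3 fits only Alice (and all 7 values in {1, 3, 4, 5, 6, 7, 8} must be used), so Alice = 3.
Liam, Jack, Nate share exactly the 3 values {4, 5, 8}; by pigeonhole those values go to them, so strike 4, 5, 8 from Erin, Ivy, Dave.
Dave has just one choice, so Dave = 7. Strike 7 from Erin.
No further eliminations apply; Ivy can still be any of 1, 6.

1, 6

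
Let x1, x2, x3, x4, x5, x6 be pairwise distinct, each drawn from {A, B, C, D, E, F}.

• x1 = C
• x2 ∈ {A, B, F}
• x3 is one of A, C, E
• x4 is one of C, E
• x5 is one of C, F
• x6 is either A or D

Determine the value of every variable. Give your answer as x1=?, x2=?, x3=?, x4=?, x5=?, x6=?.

x1 must be C (only option left). Remove C from x3, x4, x5.
x4 must be E (only option left). So x3 can't be E.
x5's domain is down to {F}, so x5 = F. Strike F from x2.
x3 has just one choice, so x3 = A. Strike A from x2, x6.
x6's domain is down to {D}, so x6 = D.
x2's domain is down to {B}, so x2 = B.

x1=C, x2=B, x3=A, x4=E, x5=F, x6=D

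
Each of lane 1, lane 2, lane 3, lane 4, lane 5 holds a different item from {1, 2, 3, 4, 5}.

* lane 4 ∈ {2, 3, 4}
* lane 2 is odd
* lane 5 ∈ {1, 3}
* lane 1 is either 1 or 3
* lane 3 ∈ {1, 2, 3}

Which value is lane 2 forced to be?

5

The 5 variables draw from only 5 values {1, 2, 3, 4, 5}, so each is used; only lane 4 can be 4, hence lane 4 = 4.
The 4 still-open variables draw from only 4 values {1, 2, 3, 5}, so each is used; only lane 3 can be 2, hence lane 3 = 2.
The 3 still-open variables draw from only 3 values {1, 3, 5}, so each is used; only lane 2 can be 5, hence lane 2 = 5.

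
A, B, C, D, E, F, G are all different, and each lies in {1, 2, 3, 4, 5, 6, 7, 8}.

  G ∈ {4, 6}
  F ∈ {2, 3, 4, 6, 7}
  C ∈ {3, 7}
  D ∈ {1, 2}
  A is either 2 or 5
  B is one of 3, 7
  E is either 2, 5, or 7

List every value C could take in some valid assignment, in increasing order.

Among the 7 variables, 1 fits only D (and all 7 values in {1, 2, 3, 4, 5, 6, 7} must be used), so D = 1.
The 2 variables B and C are confined to {3, 7}, which locks those values in; drop them from E, F.
The 2 variables A and E are confined to {2, 5}, which locks those values in; drop them from F.
No further eliminations apply; C can still be any of 3, 7.

3, 7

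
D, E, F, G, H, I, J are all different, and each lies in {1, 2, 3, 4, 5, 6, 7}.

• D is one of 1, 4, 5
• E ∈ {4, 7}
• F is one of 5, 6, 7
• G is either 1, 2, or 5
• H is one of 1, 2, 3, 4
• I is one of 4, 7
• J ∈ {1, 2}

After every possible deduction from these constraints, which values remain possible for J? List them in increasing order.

The 7 variables together cover exactly {1, 2, 3, 4, 5, 6, 7} — 7 values for 7 variables — and 3 appears only in H's list, so H = 3.
The 6 still-open variables together cover exactly {1, 2, 4, 5, 6, 7} — 6 values for 6 variables — and 6 appears only in F's list, so F = 6.
E and I share exactly the 2 values {4, 7}; by pigeonhole those values go to them, so strike 4, 7 from D.
No further eliminations apply; J can still be any of 1, 2.

1, 2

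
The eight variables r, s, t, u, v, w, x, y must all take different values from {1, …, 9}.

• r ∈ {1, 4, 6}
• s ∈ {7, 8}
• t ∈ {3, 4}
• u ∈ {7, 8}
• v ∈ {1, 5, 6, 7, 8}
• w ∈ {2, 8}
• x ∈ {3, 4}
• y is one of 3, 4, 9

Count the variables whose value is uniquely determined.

2

s and u between them cover only {7, 8} — a naked pair. Remove those values from v, w.
That leaves w = 2.
The 2 variables t and x are confined to {3, 4}, which locks those values in; drop them from r, y.
y must be 9 (only option left).
Determined: w=2, y=9. The other variables each still have more than one consistent value. That makes 2.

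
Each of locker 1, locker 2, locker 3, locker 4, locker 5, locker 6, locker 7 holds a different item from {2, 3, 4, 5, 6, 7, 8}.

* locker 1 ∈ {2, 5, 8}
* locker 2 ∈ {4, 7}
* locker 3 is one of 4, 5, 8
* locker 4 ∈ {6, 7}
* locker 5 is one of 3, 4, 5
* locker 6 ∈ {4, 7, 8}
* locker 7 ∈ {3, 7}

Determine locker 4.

6

Among the 7 variables, 2 fits only locker 1 (and all 7 values in {2, 3, 4, 5, 6, 7, 8} must be used), so locker 1 = 2.
Among the 6 still-open variables, 6 fits only locker 4 (and all 6 values in {3, 4, 5, 6, 7, 8} must be used), so locker 4 = 6.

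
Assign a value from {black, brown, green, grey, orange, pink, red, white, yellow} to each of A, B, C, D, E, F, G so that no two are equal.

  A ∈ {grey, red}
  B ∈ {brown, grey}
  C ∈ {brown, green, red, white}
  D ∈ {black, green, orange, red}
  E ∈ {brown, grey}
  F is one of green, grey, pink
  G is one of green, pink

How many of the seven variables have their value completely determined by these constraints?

B and E share exactly the 2 values {brown, grey}; by pigeonhole those values go to them, so strike brown, grey from A, C, F.
A must be red (only option left). So C, D can't be red.
The 2 variables F and G are confined to {green, pink}, which locks those values in; drop them from C, D.
C must be white (only option left).
Determined: A=red, C=white. The other variables each still have more than one consistent value. That makes 2.

2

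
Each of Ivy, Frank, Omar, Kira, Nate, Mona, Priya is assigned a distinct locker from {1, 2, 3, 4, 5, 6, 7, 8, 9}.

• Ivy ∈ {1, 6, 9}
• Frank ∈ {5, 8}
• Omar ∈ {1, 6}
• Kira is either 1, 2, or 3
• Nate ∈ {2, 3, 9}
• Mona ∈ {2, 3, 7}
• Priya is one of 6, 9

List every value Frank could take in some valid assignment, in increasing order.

The 3 variables Ivy, Omar, Priya are confined to {1, 6, 9}, which locks those values in; drop them from Kira, Nate.
The 2 variables Kira and Nate are confined to {2, 3}, which locks those values in; drop them from Mona.
Mona must be 7 (only option left).
No further eliminations apply; Frank can still be any of 5, 8.

5, 8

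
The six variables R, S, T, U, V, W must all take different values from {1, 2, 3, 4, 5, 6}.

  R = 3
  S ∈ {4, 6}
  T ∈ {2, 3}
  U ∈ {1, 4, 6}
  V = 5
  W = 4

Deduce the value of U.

R must be 3 (only option left). Remove 3 from T.
T must be 2 (only option left).
V has just one choice, so V = 5.
W must be 4 (only option left). So S, U can't be 4.
S must be 6 (only option left). Eliminate 6 elsewhere: U.
So U = 1.

1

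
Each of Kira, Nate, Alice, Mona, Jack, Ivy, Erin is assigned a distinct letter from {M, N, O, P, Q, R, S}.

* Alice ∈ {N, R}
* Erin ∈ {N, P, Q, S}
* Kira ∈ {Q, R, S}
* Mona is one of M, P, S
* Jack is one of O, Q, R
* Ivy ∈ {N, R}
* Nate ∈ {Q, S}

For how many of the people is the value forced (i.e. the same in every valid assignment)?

3

The 7 variables draw from only 7 values {M, N, O, P, Q, R, S}, so each is used; only Mona can be M, hence Mona = M.
The 6 still-open variables together cover exactly {N, O, P, Q, R, S} — 6 values for 6 variables — and O appears only in Jack's list, so Jack = O.
Among the 5 still-open variables, P fits only Erin (and all 5 values in {N, P, Q, R, S} must be used), so Erin = P.
Alice and Ivy share exactly the 2 values {N, R}; by pigeonhole those values go to them, so strike N, R from Kira.
Determined: Mona=M, Jack=O, Erin=P. The other people each still have more than one consistent value. That makes 3.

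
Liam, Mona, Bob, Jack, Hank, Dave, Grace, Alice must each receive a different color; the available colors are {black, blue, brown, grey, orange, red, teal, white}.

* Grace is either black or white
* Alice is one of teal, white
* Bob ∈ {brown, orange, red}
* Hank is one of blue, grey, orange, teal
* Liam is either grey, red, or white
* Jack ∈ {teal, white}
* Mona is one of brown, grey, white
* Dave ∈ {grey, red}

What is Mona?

brown

The 8 variables draw from only 8 values {black, blue, brown, grey, orange, red, teal, white}, so each is used; only Grace can be black, hence Grace = black.
The 7 still-open variables draw from only 7 values {blue, brown, grey, orange, red, teal, white}, so each is used; only Hank can be blue, hence Hank = blue.
Among the 6 still-open variables, orange fits only Bob (and all 6 values in {brown, grey, orange, red, teal, white} must be used), so Bob = orange.
The 5 still-open variables draw from only 5 values {brown, grey, red, teal, white}, so each is used; only Mona can be brown, hence Mona = brown.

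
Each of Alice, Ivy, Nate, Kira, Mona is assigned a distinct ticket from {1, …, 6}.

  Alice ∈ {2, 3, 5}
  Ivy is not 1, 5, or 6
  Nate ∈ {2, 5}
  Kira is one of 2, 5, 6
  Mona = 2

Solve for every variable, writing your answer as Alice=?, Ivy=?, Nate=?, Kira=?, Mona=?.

Mona has just one choice, so Mona = 2. Remove 2 from Alice, Ivy, Nate, Kira.
Nate must be 5 (only option left). So Alice, Kira can't be 5.
Kira must be 6 (only option left).
That leaves Alice = 3. Strike 3 from Ivy.
Ivy has just one choice, so Ivy = 4.

Alice=3, Ivy=4, Nate=5, Kira=6, Mona=2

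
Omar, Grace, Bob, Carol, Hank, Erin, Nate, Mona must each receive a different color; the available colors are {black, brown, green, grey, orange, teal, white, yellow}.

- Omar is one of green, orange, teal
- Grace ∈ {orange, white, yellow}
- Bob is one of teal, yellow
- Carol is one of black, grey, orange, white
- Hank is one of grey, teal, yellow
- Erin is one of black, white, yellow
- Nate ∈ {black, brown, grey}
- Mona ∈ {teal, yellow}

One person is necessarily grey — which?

Hank

The 8 variables together cover exactly {black, brown, green, grey, orange, teal, white, yellow} — 8 values for 8 variables — and brown appears only in Nate's list, so Nate = brown.
Among the 7 still-open variables, green fits only Omar (and all 7 values in {black, green, grey, orange, teal, white, yellow} must be used), so Omar = green.
The 2 variables Bob and Mona are confined to {teal, yellow}, which locks those values in; drop them from Grace, Hank, Erin.
So grey goes to Hank.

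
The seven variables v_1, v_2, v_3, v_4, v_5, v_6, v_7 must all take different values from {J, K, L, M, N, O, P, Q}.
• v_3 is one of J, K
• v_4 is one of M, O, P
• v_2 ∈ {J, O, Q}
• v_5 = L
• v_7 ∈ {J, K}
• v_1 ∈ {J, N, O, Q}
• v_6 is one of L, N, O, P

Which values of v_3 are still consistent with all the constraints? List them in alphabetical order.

J, K

v_5 must be L (only option left). Remove L from v_6.
The 2 variables v_3 and v_7 are confined to {J, K}, which locks those values in; drop them from v_1, v_2.
No further eliminations apply; v_3 can still be any of J, K.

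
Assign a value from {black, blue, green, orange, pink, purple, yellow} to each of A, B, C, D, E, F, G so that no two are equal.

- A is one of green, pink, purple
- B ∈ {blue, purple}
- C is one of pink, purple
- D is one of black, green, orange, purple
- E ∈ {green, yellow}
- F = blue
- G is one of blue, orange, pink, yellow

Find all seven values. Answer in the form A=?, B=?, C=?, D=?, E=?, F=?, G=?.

A=green, B=purple, C=pink, D=black, E=yellow, F=blue, G=orange

F has just one choice, so F = blue. Strike blue from B, G.
That leaves B = purple. Remove purple from A, C, D.
That leaves C = pink. Remove pink from A, G.
That leaves A = green. Eliminate green elsewhere: D, E.
That leaves E = yellow. So G can't be yellow.
G must be orange (only option left). Strike orange from D.
That leaves D = black.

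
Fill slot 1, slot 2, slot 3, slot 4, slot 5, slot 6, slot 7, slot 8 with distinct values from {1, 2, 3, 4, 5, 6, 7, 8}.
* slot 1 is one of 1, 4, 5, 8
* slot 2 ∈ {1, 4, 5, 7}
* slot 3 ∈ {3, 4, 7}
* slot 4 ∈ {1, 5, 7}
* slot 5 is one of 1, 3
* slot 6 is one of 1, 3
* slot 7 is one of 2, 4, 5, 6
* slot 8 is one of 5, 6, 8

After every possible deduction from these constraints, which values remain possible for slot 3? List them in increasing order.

4, 7

The 8 variables together cover exactly {1, 2, 3, 4, 5, 6, 7, 8} — 8 values for 8 variables — and 2 appears only in slot 7's list, so slot 7 = 2.
The 7 still-open variables together cover exactly {1, 3, 4, 5, 6, 7, 8} — 7 values for 7 variables — and 6 appears only in slot 8's list, so slot 8 = 6.
Among the 6 still-open variables, 8 fits only slot 1 (and all 6 values in {1, 3, 4, 5, 7, 8} must be used), so slot 1 = 8.
slot 5 and slot 6 share exactly the 2 values {1, 3}; by pigeonhole those values go to them, so strike 1, 3 from slot 2, slot 3, slot 4.
No further eliminations apply; slot 3 can still be any of 4, 7.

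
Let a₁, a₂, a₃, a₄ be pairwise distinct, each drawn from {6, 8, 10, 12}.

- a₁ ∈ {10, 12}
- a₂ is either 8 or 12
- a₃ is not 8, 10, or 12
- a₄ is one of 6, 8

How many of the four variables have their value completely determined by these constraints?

4

a₃ must be 6 (only option left). Strike 6 from a₄.
a₄ must be 8 (only option left). Strike 8 from a₂.
a₂'s domain is down to {12}, so a₂ = 12. Eliminate 12 elsewhere: a₁.
That leaves a₁ = 10.
Every variable is fixed: a₁=10, a₂=12, a₃=6, a₄=8. That makes 4.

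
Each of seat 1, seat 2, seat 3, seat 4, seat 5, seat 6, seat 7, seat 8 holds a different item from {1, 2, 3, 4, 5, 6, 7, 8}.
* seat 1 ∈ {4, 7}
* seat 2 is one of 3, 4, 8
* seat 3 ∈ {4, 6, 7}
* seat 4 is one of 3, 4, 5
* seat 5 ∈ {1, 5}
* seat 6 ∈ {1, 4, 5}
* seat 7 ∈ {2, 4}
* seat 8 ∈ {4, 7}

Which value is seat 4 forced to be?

3

The 8 variables together cover exactly {1, 2, 3, 4, 5, 6, 7, 8} — 8 values for 8 variables — and 2 appears only in seat 7's list, so seat 7 = 2.
Among the 7 still-open variables, 6 fits only seat 3 (and all 7 values in {1, 3, 4, 5, 6, 7, 8} must be used), so seat 3 = 6.
The 6 still-open variables together cover exactly {1, 3, 4, 5, 7, 8} — 6 values for 6 variables — and 8 appears only in seat 2's list, so seat 2 = 8.
Among the 5 still-open variables, 3 fits only seat 4 (and all 5 values in {1, 3, 4, 5, 7} must be used), so seat 4 = 3.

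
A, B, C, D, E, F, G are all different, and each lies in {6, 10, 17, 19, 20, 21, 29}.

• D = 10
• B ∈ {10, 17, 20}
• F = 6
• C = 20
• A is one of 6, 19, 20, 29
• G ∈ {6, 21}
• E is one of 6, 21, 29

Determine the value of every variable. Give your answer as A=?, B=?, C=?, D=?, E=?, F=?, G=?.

A=19, B=17, C=20, D=10, E=29, F=6, G=21

C has just one choice, so C = 20. Remove 20 from A, B.
D's domain is down to {10}, so D = 10. Remove 10 from B.
That leaves F = 6. Strike 6 from A, E, G.
G must be 21 (only option left). Eliminate 21 elsewhere: E.
That leaves B = 17.
E's domain is down to {29}, so E = 29. So A can't be 29.
A must be 19 (only option left).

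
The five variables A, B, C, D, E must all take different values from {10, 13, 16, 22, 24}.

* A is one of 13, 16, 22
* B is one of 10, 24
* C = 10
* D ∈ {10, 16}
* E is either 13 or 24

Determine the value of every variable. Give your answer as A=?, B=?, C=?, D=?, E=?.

A=22, B=24, C=10, D=16, E=13

C's domain is down to {10}, so C = 10. So B, D can't be 10.
D's domain is down to {16}, so D = 16. Strike 16 from A.
That leaves B = 24. Strike 24 from E.
E's domain is down to {13}, so E = 13. Eliminate 13 elsewhere: A.
A's domain is down to {22}, so A = 22.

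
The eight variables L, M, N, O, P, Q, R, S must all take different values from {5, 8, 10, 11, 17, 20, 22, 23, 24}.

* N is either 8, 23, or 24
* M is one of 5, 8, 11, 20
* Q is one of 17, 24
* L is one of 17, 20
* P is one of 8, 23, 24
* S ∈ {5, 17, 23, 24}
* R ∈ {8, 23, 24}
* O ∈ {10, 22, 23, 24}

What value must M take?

11

N, P, R between them cover only {8, 23, 24} — a naked triple. Remove those values from M, O, Q, S.
Q has just one choice, so Q = 17. Strike 17 from L, S.
S's domain is down to {5}, so S = 5. Remove 5 from M.
L has just one choice, so L = 20. Eliminate 20 elsewhere: M.
So M = 11.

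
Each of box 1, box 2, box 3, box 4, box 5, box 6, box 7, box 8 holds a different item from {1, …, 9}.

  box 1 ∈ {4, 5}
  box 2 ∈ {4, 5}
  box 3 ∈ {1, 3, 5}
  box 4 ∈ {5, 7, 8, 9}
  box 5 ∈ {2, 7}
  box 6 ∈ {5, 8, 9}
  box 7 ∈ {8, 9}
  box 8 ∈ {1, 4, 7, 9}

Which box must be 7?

box 4

Among the 8 variables, 2 fits only box 5 (and all 8 values in {1, 2, 3, 4, 5, 7, 8, 9} must be used), so box 5 = 2.
The 7 still-open variables together cover exactly {1, 3, 4, 5, 7, 8, 9} — 7 values for 7 variables — and 3 appears only in box 3's list, so box 3 = 3.
The 6 still-open variables together cover exactly {1, 4, 5, 7, 8, 9} — 6 values for 6 variables — and 1 appears only in box 8's list, so box 8 = 1.
The 5 still-open variables draw from only 5 values {4, 5, 7, 8, 9}, so each is used; only box 4 can be 7, hence box 4 = 7.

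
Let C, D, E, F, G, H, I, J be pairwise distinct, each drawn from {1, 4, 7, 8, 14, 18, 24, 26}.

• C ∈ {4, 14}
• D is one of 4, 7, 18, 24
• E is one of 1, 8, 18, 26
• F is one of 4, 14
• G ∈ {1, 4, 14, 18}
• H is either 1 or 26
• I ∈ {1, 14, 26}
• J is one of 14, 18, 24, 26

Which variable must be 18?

The 8 variables together cover exactly {1, 4, 7, 8, 14, 18, 24, 26} — 8 values for 8 variables — and 7 appears only in D's list, so D = 7.
The 7 still-open variables draw from only 7 values {1, 4, 8, 14, 18, 24, 26}, so each is used; only E can be 8, hence E = 8.
The 6 still-open variables together cover exactly {1, 4, 14, 18, 24, 26} — 6 values for 6 variables — and 24 appears only in J's list, so J = 24.
Among the 5 still-open variables, 18 fits only G (and all 5 values in {1, 4, 14, 18, 26} must be used), so G = 18.

G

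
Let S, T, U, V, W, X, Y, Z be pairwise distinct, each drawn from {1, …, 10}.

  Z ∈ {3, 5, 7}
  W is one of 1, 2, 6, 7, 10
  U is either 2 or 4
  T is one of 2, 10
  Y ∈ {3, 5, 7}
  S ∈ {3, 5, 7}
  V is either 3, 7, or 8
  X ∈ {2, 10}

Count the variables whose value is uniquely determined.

2

T and X between them cover only {2, 10} — a naked pair. Remove those values from U, W.
U's domain is down to {4}, so U = 4.
The 3 variables S, Y, Z are confined to {3, 5, 7}, which locks those values in; drop them from V, W.
V's domain is down to {8}, so V = 8.
Determined: U=4, V=8. The other variables each still have more than one consistent value. That makes 2.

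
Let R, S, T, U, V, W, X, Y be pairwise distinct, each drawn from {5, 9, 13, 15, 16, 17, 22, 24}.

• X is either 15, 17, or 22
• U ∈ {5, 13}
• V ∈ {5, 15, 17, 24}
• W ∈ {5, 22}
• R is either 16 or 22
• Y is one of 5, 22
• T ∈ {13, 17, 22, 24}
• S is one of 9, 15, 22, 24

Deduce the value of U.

The 8 variables draw from only 8 values {5, 9, 13, 15, 16, 17, 22, 24}, so each is used; only S can be 9, hence S = 9.
The 7 still-open variables together cover exactly {5, 13, 15, 16, 17, 22, 24} — 7 values for 7 variables — and 16 appears only in R's list, so R = 16.
The 2 variables W and Y are confined to {5, 22}, which locks those values in; drop them from T, U, V, X.
So U = 13.

13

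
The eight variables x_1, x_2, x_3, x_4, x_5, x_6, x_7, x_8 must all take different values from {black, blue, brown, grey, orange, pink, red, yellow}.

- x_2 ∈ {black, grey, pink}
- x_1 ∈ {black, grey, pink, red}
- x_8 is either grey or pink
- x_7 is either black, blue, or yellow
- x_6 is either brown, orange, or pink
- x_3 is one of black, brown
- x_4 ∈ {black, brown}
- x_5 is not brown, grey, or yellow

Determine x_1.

The 8 variables draw from only 8 values {black, blue, brown, grey, orange, pink, red, yellow}, so each is used; only x_7 can be yellow, hence x_7 = yellow.
Among the 7 still-open variables, blue fits only x_5 (and all 7 values in {black, blue, brown, grey, orange, pink, red} must be used), so x_5 = blue.
Among the 6 still-open variables, orange fits only x_6 (and all 6 values in {black, brown, grey, orange, pink, red} must be used), so x_6 = orange.
Among the 5 still-open variables, red fits only x_1 (and all 5 values in {black, brown, grey, pink, red} must be used), so x_1 = red.

red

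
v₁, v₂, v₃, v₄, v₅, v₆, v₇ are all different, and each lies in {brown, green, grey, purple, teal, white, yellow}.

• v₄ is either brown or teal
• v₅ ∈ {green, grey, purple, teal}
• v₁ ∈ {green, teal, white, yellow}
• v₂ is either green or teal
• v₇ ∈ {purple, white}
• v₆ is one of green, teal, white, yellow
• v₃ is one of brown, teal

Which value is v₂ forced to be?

Among the 7 variables, grey fits only v₅ (and all 7 values in {brown, green, grey, purple, teal, white, yellow} must be used), so v₅ = grey.
The 6 still-open variables draw from only 6 values {brown, green, purple, teal, white, yellow}, so each is used; only v₇ can be purple, hence v₇ = purple.
v₃ and v₄ share exactly the 2 values {brown, teal}; by pigeonhole those values go to them, so strike brown, teal from v₁, v₂, v₆.
So v₂ = green.

green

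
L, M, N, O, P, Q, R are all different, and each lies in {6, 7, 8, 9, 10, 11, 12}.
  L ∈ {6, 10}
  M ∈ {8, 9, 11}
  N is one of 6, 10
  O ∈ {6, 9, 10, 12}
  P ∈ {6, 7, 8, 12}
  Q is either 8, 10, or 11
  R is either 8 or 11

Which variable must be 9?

The 7 variables draw from only 7 values {6, 7, 8, 9, 10, 11, 12}, so each is used; only P can be 7, hence P = 7.
Among the 6 still-open variables, 12 fits only O (and all 6 values in {6, 8, 9, 10, 11, 12} must be used), so O = 12.
The 5 still-open variables together cover exactly {6, 8, 9, 10, 11} — 5 values for 5 variables — and 9 appears only in M's list, so M = 9.

M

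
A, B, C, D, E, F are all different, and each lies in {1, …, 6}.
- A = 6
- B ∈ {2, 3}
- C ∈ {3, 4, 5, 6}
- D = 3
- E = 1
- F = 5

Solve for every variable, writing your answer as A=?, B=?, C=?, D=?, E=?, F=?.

A=6, B=2, C=4, D=3, E=1, F=5

A must be 6 (only option left). So C can't be 6.
That leaves D = 3. So B, C can't be 3.
E must be 1 (only option left).
F has just one choice, so F = 5. So C can't be 5.
That leaves B = 2.
C's domain is down to {4}, so C = 4.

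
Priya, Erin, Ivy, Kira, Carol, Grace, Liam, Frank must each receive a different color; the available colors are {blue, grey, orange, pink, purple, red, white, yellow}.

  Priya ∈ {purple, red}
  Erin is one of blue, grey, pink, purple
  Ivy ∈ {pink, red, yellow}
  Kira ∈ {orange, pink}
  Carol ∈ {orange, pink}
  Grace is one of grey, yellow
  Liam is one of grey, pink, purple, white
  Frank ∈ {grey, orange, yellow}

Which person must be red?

Ivy

Among the 8 variables, blue fits only Erin (and all 8 values in {blue, grey, orange, pink, purple, red, white, yellow} must be used), so Erin = blue.
Among the 7 still-open variables, white fits only Liam (and all 7 values in {grey, orange, pink, purple, red, white, yellow} must be used), so Liam = white.
The 6 still-open variables draw from only 6 values {grey, orange, pink, purple, red, yellow}, so each is used; only Priya can be purple, hence Priya = purple.
The 5 still-open variables draw from only 5 values {grey, orange, pink, red, yellow}, so each is used; only Ivy can be red, hence Ivy = red.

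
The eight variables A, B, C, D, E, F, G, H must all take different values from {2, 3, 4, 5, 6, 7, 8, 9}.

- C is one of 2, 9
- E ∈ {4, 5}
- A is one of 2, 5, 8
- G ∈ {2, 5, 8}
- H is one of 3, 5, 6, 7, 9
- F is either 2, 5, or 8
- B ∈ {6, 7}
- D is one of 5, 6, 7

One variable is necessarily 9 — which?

Among the 8 variables, 3 fits only H (and all 8 values in {2, 3, 4, 5, 6, 7, 8, 9} must be used), so H = 3.
The 7 still-open variables draw from only 7 values {2, 4, 5, 6, 7, 8, 9}, so each is used; only E can be 4, hence E = 4.
The 6 still-open variables together cover exactly {2, 5, 6, 7, 8, 9} — 6 values for 6 variables — and 9 appears only in C's list, so C = 9.

C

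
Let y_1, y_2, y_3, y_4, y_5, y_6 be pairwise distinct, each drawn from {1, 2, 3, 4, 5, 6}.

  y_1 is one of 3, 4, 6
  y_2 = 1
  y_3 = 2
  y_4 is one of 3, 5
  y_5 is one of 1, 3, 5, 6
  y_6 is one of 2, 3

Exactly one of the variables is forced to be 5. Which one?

y_2 has just one choice, so y_2 = 1. Eliminate 1 elsewhere: y_5.
y_3's domain is down to {2}, so y_3 = 2. So y_6 can't be 2.
y_6's domain is down to {3}, so y_6 = 3. Strike 3 from y_1, y_4, y_5.

y_4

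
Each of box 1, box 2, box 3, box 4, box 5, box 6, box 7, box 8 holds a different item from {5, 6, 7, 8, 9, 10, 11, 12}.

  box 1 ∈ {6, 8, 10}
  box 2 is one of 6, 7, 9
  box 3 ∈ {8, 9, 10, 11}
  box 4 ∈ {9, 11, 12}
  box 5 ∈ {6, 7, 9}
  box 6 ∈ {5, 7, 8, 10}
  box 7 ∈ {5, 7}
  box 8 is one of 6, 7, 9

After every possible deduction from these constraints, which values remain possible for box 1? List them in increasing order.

The 8 variables draw from only 8 values {5, 6, 7, 8, 9, 10, 11, 12}, so each is used; only box 4 can be 12, hence box 4 = 12.
Among the 7 still-open variables, 11 fits only box 3 (and all 7 values in {5, 6, 7, 8, 9, 10, 11} must be used), so box 3 = 11.
The 3 variables box 2, box 5, box 8 are confined to {6, 7, 9}, which locks those values in; drop them from box 1, box 6, box 7.
That leaves box 7 = 5. Strike 5 from box 6.
No further eliminations apply; box 1 can still be any of 8, 10.

8, 10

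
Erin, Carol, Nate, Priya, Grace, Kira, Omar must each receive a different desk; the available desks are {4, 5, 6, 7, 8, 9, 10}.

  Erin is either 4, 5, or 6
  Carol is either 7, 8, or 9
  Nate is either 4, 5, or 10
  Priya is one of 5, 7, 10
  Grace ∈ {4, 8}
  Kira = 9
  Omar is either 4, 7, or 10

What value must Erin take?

6

Kira must be 9 (only option left). So Carol can't be 9.
The 6 still-open variables together cover exactly {4, 5, 6, 7, 8, 10} — 6 values for 6 variables — and 6 appears only in Erin's list, so Erin = 6.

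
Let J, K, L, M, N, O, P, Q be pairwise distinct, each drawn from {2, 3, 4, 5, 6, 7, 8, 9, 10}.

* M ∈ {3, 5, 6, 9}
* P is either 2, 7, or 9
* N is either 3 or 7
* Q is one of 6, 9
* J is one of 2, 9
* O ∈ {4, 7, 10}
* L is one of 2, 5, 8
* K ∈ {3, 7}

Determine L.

The 2 variables K and N are confined to {3, 7}, which locks those values in; drop them from M, O, P.
The 2 variables J and P are confined to {2, 9}, which locks those values in; drop them from L, M, Q.
Q's domain is down to {6}, so Q = 6. Remove 6 from M.
That leaves M = 5. Remove 5 from L.
So L = 8.

8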